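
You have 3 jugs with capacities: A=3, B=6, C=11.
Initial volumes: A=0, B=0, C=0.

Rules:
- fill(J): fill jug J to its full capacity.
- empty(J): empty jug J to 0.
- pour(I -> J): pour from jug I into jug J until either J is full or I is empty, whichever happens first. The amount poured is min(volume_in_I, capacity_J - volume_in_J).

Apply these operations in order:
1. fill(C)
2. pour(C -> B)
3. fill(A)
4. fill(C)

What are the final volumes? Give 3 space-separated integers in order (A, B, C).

Step 1: fill(C) -> (A=0 B=0 C=11)
Step 2: pour(C -> B) -> (A=0 B=6 C=5)
Step 3: fill(A) -> (A=3 B=6 C=5)
Step 4: fill(C) -> (A=3 B=6 C=11)

Answer: 3 6 11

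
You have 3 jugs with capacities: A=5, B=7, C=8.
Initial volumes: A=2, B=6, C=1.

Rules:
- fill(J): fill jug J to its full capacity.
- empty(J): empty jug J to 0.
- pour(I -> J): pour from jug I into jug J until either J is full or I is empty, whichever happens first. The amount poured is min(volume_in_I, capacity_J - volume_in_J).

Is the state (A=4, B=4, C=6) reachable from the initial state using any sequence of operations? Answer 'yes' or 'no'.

BFS explored all 265 reachable states.
Reachable set includes: (0,0,0), (0,0,1), (0,0,2), (0,0,3), (0,0,4), (0,0,5), (0,0,6), (0,0,7), (0,0,8), (0,1,0), (0,1,1), (0,1,2) ...
Target (A=4, B=4, C=6) not in reachable set → no.

Answer: no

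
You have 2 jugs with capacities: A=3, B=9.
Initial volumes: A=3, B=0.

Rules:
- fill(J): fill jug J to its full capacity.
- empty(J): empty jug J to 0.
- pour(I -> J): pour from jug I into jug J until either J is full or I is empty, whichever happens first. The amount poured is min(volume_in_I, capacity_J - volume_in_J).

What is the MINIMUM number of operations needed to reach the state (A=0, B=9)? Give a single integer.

BFS from (A=3, B=0). One shortest path:
  1. empty(A) -> (A=0 B=0)
  2. fill(B) -> (A=0 B=9)
Reached target in 2 moves.

Answer: 2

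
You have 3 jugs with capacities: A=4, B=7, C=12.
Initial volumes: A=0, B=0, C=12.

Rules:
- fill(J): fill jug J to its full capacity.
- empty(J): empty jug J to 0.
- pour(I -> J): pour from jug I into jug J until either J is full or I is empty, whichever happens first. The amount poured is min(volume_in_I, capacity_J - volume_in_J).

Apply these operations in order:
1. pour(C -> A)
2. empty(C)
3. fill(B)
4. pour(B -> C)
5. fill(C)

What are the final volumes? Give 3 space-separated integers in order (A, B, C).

Step 1: pour(C -> A) -> (A=4 B=0 C=8)
Step 2: empty(C) -> (A=4 B=0 C=0)
Step 3: fill(B) -> (A=4 B=7 C=0)
Step 4: pour(B -> C) -> (A=4 B=0 C=7)
Step 5: fill(C) -> (A=4 B=0 C=12)

Answer: 4 0 12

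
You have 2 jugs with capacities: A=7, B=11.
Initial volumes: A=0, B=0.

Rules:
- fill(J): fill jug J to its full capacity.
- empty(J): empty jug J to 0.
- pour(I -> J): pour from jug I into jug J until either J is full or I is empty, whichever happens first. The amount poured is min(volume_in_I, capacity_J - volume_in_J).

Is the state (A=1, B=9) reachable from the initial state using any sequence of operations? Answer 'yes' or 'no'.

Answer: no

Derivation:
BFS explored all 36 reachable states.
Reachable set includes: (0,0), (0,1), (0,2), (0,3), (0,4), (0,5), (0,6), (0,7), (0,8), (0,9), (0,10), (0,11) ...
Target (A=1, B=9) not in reachable set → no.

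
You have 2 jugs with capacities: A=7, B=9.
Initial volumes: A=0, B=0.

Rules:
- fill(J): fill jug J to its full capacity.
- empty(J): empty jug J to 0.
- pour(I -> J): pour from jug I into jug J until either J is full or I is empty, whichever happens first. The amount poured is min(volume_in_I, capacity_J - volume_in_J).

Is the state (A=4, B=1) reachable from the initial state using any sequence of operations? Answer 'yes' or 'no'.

Answer: no

Derivation:
BFS explored all 32 reachable states.
Reachable set includes: (0,0), (0,1), (0,2), (0,3), (0,4), (0,5), (0,6), (0,7), (0,8), (0,9), (1,0), (1,9) ...
Target (A=4, B=1) not in reachable set → no.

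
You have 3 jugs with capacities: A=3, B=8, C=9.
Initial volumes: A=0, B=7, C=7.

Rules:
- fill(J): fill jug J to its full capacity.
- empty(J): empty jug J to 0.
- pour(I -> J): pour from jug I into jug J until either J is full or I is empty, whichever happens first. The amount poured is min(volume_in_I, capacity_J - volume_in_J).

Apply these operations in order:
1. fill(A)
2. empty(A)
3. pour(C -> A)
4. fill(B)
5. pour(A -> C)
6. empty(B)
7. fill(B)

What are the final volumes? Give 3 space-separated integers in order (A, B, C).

Step 1: fill(A) -> (A=3 B=7 C=7)
Step 2: empty(A) -> (A=0 B=7 C=7)
Step 3: pour(C -> A) -> (A=3 B=7 C=4)
Step 4: fill(B) -> (A=3 B=8 C=4)
Step 5: pour(A -> C) -> (A=0 B=8 C=7)
Step 6: empty(B) -> (A=0 B=0 C=7)
Step 7: fill(B) -> (A=0 B=8 C=7)

Answer: 0 8 7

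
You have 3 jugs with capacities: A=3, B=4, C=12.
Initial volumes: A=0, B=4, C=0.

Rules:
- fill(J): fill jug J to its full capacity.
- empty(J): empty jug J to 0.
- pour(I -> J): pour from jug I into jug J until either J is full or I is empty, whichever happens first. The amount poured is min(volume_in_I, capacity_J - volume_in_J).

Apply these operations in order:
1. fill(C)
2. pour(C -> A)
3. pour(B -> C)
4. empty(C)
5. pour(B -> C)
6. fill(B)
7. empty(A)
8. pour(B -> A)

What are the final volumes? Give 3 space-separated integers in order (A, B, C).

Answer: 3 1 1

Derivation:
Step 1: fill(C) -> (A=0 B=4 C=12)
Step 2: pour(C -> A) -> (A=3 B=4 C=9)
Step 3: pour(B -> C) -> (A=3 B=1 C=12)
Step 4: empty(C) -> (A=3 B=1 C=0)
Step 5: pour(B -> C) -> (A=3 B=0 C=1)
Step 6: fill(B) -> (A=3 B=4 C=1)
Step 7: empty(A) -> (A=0 B=4 C=1)
Step 8: pour(B -> A) -> (A=3 B=1 C=1)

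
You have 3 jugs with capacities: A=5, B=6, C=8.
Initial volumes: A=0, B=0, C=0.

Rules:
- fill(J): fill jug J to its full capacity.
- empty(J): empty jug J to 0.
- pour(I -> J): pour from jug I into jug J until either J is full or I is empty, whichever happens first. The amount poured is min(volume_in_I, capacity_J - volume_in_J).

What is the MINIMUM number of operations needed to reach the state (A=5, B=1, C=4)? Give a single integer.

Answer: 6

Derivation:
BFS from (A=0, B=0, C=0). One shortest path:
  1. fill(A) -> (A=5 B=0 C=0)
  2. pour(A -> B) -> (A=0 B=5 C=0)
  3. fill(A) -> (A=5 B=5 C=0)
  4. pour(A -> B) -> (A=4 B=6 C=0)
  5. pour(A -> C) -> (A=0 B=6 C=4)
  6. pour(B -> A) -> (A=5 B=1 C=4)
Reached target in 6 moves.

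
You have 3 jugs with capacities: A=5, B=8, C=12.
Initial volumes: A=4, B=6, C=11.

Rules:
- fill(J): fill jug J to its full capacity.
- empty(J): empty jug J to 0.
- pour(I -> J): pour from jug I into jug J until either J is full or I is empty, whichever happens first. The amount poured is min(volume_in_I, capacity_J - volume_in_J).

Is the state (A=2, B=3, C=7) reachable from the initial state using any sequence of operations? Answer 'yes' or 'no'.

BFS explored all 395 reachable states.
Reachable set includes: (0,0,0), (0,0,1), (0,0,2), (0,0,3), (0,0,4), (0,0,5), (0,0,6), (0,0,7), (0,0,8), (0,0,9), (0,0,10), (0,0,11) ...
Target (A=2, B=3, C=7) not in reachable set → no.

Answer: no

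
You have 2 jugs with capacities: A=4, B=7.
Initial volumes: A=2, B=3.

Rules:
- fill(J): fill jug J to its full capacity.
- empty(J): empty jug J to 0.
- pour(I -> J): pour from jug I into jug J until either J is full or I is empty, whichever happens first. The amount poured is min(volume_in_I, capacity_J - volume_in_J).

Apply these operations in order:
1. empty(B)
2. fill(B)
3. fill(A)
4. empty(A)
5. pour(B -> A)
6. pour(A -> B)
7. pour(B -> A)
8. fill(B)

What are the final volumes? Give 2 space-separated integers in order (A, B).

Step 1: empty(B) -> (A=2 B=0)
Step 2: fill(B) -> (A=2 B=7)
Step 3: fill(A) -> (A=4 B=7)
Step 4: empty(A) -> (A=0 B=7)
Step 5: pour(B -> A) -> (A=4 B=3)
Step 6: pour(A -> B) -> (A=0 B=7)
Step 7: pour(B -> A) -> (A=4 B=3)
Step 8: fill(B) -> (A=4 B=7)

Answer: 4 7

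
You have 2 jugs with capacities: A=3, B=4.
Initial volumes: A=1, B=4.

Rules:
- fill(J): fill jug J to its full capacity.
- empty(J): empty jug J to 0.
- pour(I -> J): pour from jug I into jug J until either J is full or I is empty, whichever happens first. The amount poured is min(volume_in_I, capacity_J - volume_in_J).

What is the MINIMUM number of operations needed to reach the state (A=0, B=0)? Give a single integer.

BFS from (A=1, B=4). One shortest path:
  1. empty(A) -> (A=0 B=4)
  2. empty(B) -> (A=0 B=0)
Reached target in 2 moves.

Answer: 2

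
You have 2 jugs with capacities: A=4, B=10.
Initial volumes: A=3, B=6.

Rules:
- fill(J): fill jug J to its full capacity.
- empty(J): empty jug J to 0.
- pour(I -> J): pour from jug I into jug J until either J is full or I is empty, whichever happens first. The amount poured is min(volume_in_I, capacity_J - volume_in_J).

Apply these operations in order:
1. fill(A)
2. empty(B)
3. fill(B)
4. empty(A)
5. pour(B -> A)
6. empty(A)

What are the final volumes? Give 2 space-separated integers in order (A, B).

Step 1: fill(A) -> (A=4 B=6)
Step 2: empty(B) -> (A=4 B=0)
Step 3: fill(B) -> (A=4 B=10)
Step 4: empty(A) -> (A=0 B=10)
Step 5: pour(B -> A) -> (A=4 B=6)
Step 6: empty(A) -> (A=0 B=6)

Answer: 0 6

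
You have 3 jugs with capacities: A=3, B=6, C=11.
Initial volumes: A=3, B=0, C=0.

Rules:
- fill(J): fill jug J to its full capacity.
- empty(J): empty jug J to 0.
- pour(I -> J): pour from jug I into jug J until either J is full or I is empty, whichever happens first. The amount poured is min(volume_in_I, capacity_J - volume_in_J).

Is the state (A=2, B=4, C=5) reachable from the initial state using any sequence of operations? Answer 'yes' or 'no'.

Answer: no

Derivation:
BFS explored all 236 reachable states.
Reachable set includes: (0,0,0), (0,0,1), (0,0,2), (0,0,3), (0,0,4), (0,0,5), (0,0,6), (0,0,7), (0,0,8), (0,0,9), (0,0,10), (0,0,11) ...
Target (A=2, B=4, C=5) not in reachable set → no.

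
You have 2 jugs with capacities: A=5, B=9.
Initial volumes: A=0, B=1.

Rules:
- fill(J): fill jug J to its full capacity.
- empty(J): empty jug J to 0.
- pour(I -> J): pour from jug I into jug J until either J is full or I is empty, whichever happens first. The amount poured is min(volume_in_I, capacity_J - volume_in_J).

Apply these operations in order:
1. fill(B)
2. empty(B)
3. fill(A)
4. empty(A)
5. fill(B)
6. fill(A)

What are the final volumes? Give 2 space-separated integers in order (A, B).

Answer: 5 9

Derivation:
Step 1: fill(B) -> (A=0 B=9)
Step 2: empty(B) -> (A=0 B=0)
Step 3: fill(A) -> (A=5 B=0)
Step 4: empty(A) -> (A=0 B=0)
Step 5: fill(B) -> (A=0 B=9)
Step 6: fill(A) -> (A=5 B=9)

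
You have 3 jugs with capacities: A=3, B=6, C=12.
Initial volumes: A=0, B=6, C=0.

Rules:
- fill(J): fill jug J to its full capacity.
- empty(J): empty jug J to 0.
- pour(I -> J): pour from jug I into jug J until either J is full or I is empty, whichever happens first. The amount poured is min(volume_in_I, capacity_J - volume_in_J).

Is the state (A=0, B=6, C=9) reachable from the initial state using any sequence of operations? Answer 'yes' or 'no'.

Answer: yes

Derivation:
BFS from (A=0, B=6, C=0):
  1. fill(C) -> (A=0 B=6 C=12)
  2. pour(C -> A) -> (A=3 B=6 C=9)
  3. empty(A) -> (A=0 B=6 C=9)
Target reached → yes.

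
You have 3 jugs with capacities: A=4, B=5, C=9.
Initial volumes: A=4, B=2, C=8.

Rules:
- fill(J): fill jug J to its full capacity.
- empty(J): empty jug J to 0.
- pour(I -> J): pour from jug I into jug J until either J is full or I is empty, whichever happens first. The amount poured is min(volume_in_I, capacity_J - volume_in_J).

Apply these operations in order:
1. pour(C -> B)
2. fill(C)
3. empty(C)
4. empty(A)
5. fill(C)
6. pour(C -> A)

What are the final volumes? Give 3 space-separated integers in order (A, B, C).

Answer: 4 5 5

Derivation:
Step 1: pour(C -> B) -> (A=4 B=5 C=5)
Step 2: fill(C) -> (A=4 B=5 C=9)
Step 3: empty(C) -> (A=4 B=5 C=0)
Step 4: empty(A) -> (A=0 B=5 C=0)
Step 5: fill(C) -> (A=0 B=5 C=9)
Step 6: pour(C -> A) -> (A=4 B=5 C=5)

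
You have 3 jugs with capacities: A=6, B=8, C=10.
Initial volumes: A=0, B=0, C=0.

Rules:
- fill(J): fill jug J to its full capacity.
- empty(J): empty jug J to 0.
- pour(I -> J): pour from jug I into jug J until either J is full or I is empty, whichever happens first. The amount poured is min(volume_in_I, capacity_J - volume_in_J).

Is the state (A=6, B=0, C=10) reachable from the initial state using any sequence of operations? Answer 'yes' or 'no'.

BFS from (A=0, B=0, C=0):
  1. fill(A) -> (A=6 B=0 C=0)
  2. fill(C) -> (A=6 B=0 C=10)
Target reached → yes.

Answer: yes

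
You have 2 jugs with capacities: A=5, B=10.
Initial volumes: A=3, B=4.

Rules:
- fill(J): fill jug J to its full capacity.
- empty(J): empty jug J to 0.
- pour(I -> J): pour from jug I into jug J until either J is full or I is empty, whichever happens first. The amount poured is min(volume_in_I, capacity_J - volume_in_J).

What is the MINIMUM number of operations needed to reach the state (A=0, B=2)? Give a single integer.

Answer: 2

Derivation:
BFS from (A=3, B=4). One shortest path:
  1. pour(B -> A) -> (A=5 B=2)
  2. empty(A) -> (A=0 B=2)
Reached target in 2 moves.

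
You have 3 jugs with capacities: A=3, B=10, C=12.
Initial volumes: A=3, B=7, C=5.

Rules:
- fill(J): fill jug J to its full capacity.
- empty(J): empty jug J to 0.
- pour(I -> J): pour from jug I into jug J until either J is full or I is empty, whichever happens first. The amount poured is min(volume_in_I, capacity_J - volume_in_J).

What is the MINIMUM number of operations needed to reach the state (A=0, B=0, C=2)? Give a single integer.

Answer: 3

Derivation:
BFS from (A=3, B=7, C=5). One shortest path:
  1. empty(A) -> (A=0 B=7 C=5)
  2. pour(C -> B) -> (A=0 B=10 C=2)
  3. empty(B) -> (A=0 B=0 C=2)
Reached target in 3 moves.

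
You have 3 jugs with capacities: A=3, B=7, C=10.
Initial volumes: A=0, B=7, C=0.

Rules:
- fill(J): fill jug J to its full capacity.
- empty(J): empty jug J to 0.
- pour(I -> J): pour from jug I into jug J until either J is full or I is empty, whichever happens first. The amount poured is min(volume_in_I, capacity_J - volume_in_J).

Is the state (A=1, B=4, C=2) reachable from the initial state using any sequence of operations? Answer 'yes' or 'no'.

BFS explored all 244 reachable states.
Reachable set includes: (0,0,0), (0,0,1), (0,0,2), (0,0,3), (0,0,4), (0,0,5), (0,0,6), (0,0,7), (0,0,8), (0,0,9), (0,0,10), (0,1,0) ...
Target (A=1, B=4, C=2) not in reachable set → no.

Answer: no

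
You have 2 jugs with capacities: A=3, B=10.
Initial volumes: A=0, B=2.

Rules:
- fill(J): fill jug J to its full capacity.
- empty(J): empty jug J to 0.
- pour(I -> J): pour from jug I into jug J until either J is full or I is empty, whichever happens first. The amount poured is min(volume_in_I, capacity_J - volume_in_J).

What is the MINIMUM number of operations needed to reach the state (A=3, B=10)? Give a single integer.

BFS from (A=0, B=2). One shortest path:
  1. fill(A) -> (A=3 B=2)
  2. fill(B) -> (A=3 B=10)
Reached target in 2 moves.

Answer: 2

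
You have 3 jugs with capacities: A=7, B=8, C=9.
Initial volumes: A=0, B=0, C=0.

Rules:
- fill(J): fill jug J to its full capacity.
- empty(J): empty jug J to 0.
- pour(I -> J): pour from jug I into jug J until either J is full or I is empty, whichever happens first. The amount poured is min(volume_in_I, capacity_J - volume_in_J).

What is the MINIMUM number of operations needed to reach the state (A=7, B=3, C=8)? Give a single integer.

BFS from (A=0, B=0, C=0). One shortest path:
  1. fill(C) -> (A=0 B=0 C=9)
  2. pour(C -> A) -> (A=7 B=0 C=2)
  3. pour(A -> B) -> (A=0 B=7 C=2)
  4. pour(C -> A) -> (A=2 B=7 C=0)
  5. fill(C) -> (A=2 B=7 C=9)
  6. pour(C -> B) -> (A=2 B=8 C=8)
  7. pour(B -> A) -> (A=7 B=3 C=8)
Reached target in 7 moves.

Answer: 7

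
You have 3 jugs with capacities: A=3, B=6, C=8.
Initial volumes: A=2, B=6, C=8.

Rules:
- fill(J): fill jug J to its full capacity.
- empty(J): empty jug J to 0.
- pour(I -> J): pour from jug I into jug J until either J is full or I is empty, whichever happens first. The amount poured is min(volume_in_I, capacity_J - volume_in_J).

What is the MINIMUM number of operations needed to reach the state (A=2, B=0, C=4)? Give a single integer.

Answer: 6

Derivation:
BFS from (A=2, B=6, C=8). One shortest path:
  1. empty(C) -> (A=2 B=6 C=0)
  2. pour(B -> C) -> (A=2 B=0 C=6)
  3. fill(B) -> (A=2 B=6 C=6)
  4. pour(B -> C) -> (A=2 B=4 C=8)
  5. empty(C) -> (A=2 B=4 C=0)
  6. pour(B -> C) -> (A=2 B=0 C=4)
Reached target in 6 moves.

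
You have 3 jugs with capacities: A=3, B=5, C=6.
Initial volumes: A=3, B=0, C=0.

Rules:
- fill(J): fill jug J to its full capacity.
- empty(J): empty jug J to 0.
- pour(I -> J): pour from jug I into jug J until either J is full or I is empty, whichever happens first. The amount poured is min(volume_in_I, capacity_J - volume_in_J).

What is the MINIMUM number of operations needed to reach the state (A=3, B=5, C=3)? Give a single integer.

Answer: 3

Derivation:
BFS from (A=3, B=0, C=0). One shortest path:
  1. fill(B) -> (A=3 B=5 C=0)
  2. pour(A -> C) -> (A=0 B=5 C=3)
  3. fill(A) -> (A=3 B=5 C=3)
Reached target in 3 moves.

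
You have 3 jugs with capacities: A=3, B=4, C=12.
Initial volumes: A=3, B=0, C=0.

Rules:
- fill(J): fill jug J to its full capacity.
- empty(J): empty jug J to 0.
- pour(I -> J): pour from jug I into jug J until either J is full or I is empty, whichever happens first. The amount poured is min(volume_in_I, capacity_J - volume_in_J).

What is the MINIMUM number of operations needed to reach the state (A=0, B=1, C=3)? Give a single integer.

Answer: 4

Derivation:
BFS from (A=3, B=0, C=0). One shortest path:
  1. empty(A) -> (A=0 B=0 C=0)
  2. fill(B) -> (A=0 B=4 C=0)
  3. pour(B -> A) -> (A=3 B=1 C=0)
  4. pour(A -> C) -> (A=0 B=1 C=3)
Reached target in 4 moves.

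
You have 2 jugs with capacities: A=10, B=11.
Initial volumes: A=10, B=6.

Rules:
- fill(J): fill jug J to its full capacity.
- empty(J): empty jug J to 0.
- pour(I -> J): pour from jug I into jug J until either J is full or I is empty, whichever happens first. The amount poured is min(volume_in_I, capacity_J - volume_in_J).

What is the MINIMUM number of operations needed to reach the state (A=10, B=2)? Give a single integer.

BFS from (A=10, B=6). One shortest path:
  1. empty(A) -> (A=0 B=6)
  2. fill(B) -> (A=0 B=11)
  3. pour(B -> A) -> (A=10 B=1)
  4. empty(A) -> (A=0 B=1)
  5. pour(B -> A) -> (A=1 B=0)
  6. fill(B) -> (A=1 B=11)
  7. pour(B -> A) -> (A=10 B=2)
Reached target in 7 moves.

Answer: 7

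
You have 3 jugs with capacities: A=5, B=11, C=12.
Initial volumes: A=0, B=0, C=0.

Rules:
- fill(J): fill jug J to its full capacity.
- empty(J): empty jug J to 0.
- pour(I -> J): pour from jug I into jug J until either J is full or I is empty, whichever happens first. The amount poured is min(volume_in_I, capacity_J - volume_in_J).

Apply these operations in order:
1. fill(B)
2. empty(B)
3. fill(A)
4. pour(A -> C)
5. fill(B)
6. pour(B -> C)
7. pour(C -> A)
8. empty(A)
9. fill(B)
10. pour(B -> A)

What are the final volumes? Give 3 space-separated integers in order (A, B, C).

Answer: 5 6 7

Derivation:
Step 1: fill(B) -> (A=0 B=11 C=0)
Step 2: empty(B) -> (A=0 B=0 C=0)
Step 3: fill(A) -> (A=5 B=0 C=0)
Step 4: pour(A -> C) -> (A=0 B=0 C=5)
Step 5: fill(B) -> (A=0 B=11 C=5)
Step 6: pour(B -> C) -> (A=0 B=4 C=12)
Step 7: pour(C -> A) -> (A=5 B=4 C=7)
Step 8: empty(A) -> (A=0 B=4 C=7)
Step 9: fill(B) -> (A=0 B=11 C=7)
Step 10: pour(B -> A) -> (A=5 B=6 C=7)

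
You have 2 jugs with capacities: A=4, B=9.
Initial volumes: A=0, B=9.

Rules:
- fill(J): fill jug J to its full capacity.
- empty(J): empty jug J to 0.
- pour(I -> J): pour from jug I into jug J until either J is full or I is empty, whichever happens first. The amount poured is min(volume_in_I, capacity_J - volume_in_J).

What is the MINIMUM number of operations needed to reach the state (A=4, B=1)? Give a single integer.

Answer: 3

Derivation:
BFS from (A=0, B=9). One shortest path:
  1. pour(B -> A) -> (A=4 B=5)
  2. empty(A) -> (A=0 B=5)
  3. pour(B -> A) -> (A=4 B=1)
Reached target in 3 moves.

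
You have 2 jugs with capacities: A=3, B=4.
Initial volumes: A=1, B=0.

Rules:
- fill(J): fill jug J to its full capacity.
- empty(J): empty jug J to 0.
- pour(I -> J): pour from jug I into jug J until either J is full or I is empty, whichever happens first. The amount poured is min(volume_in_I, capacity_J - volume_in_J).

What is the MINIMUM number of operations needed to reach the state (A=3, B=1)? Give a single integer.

Answer: 2

Derivation:
BFS from (A=1, B=0). One shortest path:
  1. pour(A -> B) -> (A=0 B=1)
  2. fill(A) -> (A=3 B=1)
Reached target in 2 moves.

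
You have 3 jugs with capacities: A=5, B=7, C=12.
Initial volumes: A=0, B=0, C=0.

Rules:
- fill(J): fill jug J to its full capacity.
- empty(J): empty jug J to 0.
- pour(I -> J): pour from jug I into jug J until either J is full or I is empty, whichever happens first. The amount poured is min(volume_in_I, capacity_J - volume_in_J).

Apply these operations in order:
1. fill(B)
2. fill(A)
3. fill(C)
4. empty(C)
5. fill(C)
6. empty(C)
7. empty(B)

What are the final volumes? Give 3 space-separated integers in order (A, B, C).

Step 1: fill(B) -> (A=0 B=7 C=0)
Step 2: fill(A) -> (A=5 B=7 C=0)
Step 3: fill(C) -> (A=5 B=7 C=12)
Step 4: empty(C) -> (A=5 B=7 C=0)
Step 5: fill(C) -> (A=5 B=7 C=12)
Step 6: empty(C) -> (A=5 B=7 C=0)
Step 7: empty(B) -> (A=5 B=0 C=0)

Answer: 5 0 0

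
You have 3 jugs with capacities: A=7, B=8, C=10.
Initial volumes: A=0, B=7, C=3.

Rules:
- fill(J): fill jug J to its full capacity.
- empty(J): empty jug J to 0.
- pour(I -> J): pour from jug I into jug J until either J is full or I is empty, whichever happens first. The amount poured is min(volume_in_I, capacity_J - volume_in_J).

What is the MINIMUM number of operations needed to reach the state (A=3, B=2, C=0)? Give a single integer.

Answer: 6

Derivation:
BFS from (A=0, B=7, C=3). One shortest path:
  1. empty(B) -> (A=0 B=0 C=3)
  2. pour(C -> A) -> (A=3 B=0 C=0)
  3. fill(C) -> (A=3 B=0 C=10)
  4. pour(C -> B) -> (A=3 B=8 C=2)
  5. empty(B) -> (A=3 B=0 C=2)
  6. pour(C -> B) -> (A=3 B=2 C=0)
Reached target in 6 moves.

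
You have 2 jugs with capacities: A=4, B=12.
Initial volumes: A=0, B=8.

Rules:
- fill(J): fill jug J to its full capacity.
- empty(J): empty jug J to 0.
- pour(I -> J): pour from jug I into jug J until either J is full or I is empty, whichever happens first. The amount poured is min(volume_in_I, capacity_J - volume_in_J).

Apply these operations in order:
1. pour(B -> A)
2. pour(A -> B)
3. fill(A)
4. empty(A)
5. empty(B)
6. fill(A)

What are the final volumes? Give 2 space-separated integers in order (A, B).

Step 1: pour(B -> A) -> (A=4 B=4)
Step 2: pour(A -> B) -> (A=0 B=8)
Step 3: fill(A) -> (A=4 B=8)
Step 4: empty(A) -> (A=0 B=8)
Step 5: empty(B) -> (A=0 B=0)
Step 6: fill(A) -> (A=4 B=0)

Answer: 4 0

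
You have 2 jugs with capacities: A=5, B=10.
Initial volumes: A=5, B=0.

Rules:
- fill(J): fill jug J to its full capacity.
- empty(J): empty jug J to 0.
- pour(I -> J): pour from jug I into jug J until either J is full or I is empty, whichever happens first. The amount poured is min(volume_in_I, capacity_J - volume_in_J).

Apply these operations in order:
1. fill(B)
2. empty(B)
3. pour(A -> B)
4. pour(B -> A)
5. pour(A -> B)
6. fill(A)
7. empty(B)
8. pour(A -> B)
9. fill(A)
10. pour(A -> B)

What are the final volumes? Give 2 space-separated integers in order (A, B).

Answer: 0 10

Derivation:
Step 1: fill(B) -> (A=5 B=10)
Step 2: empty(B) -> (A=5 B=0)
Step 3: pour(A -> B) -> (A=0 B=5)
Step 4: pour(B -> A) -> (A=5 B=0)
Step 5: pour(A -> B) -> (A=0 B=5)
Step 6: fill(A) -> (A=5 B=5)
Step 7: empty(B) -> (A=5 B=0)
Step 8: pour(A -> B) -> (A=0 B=5)
Step 9: fill(A) -> (A=5 B=5)
Step 10: pour(A -> B) -> (A=0 B=10)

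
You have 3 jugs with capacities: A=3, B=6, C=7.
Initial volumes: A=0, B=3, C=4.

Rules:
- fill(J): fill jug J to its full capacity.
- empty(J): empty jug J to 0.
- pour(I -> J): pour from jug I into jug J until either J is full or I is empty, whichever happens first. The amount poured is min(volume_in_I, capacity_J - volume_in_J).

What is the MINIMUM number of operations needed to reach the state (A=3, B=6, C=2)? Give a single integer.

BFS from (A=0, B=3, C=4). One shortest path:
  1. empty(B) -> (A=0 B=0 C=4)
  2. pour(C -> A) -> (A=3 B=0 C=1)
  3. pour(C -> B) -> (A=3 B=1 C=0)
  4. fill(C) -> (A=3 B=1 C=7)
  5. pour(C -> B) -> (A=3 B=6 C=2)
Reached target in 5 moves.

Answer: 5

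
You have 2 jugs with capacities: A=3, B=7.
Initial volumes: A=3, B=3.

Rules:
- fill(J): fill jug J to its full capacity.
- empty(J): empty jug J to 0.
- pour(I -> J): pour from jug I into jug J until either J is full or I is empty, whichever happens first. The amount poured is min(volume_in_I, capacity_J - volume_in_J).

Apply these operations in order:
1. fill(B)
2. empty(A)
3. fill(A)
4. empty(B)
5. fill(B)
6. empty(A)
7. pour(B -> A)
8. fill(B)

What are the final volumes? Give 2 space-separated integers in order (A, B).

Answer: 3 7

Derivation:
Step 1: fill(B) -> (A=3 B=7)
Step 2: empty(A) -> (A=0 B=7)
Step 3: fill(A) -> (A=3 B=7)
Step 4: empty(B) -> (A=3 B=0)
Step 5: fill(B) -> (A=3 B=7)
Step 6: empty(A) -> (A=0 B=7)
Step 7: pour(B -> A) -> (A=3 B=4)
Step 8: fill(B) -> (A=3 B=7)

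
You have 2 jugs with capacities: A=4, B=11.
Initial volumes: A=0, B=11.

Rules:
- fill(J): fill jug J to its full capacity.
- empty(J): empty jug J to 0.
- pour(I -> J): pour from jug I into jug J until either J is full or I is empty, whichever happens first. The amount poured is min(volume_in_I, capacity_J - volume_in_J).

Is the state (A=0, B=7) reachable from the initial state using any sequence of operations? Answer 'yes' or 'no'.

BFS from (A=0, B=11):
  1. pour(B -> A) -> (A=4 B=7)
  2. empty(A) -> (A=0 B=7)
Target reached → yes.

Answer: yes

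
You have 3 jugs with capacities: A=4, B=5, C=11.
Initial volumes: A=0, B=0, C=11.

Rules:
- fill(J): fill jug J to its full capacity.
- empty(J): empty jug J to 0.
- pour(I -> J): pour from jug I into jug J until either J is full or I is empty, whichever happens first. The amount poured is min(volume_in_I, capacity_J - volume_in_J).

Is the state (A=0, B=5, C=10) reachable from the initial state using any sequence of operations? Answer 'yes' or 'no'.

Answer: yes

Derivation:
BFS from (A=0, B=0, C=11):
  1. fill(A) -> (A=4 B=0 C=11)
  2. pour(A -> B) -> (A=0 B=4 C=11)
  3. pour(C -> B) -> (A=0 B=5 C=10)
Target reached → yes.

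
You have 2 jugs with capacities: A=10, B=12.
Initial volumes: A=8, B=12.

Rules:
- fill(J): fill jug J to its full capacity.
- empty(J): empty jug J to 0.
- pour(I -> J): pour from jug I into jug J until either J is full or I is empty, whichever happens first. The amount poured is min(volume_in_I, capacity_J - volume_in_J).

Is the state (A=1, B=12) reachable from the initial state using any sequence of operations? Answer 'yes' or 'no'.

BFS explored all 22 reachable states.
Reachable set includes: (0,0), (0,2), (0,4), (0,6), (0,8), (0,10), (0,12), (2,0), (2,12), (4,0), (4,12), (6,0) ...
Target (A=1, B=12) not in reachable set → no.

Answer: no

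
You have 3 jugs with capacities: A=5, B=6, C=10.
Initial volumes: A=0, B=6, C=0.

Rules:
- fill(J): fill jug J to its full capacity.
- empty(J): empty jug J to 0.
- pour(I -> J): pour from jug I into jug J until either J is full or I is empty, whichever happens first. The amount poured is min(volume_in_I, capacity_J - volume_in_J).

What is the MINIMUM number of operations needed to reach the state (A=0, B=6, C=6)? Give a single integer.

BFS from (A=0, B=6, C=0). One shortest path:
  1. pour(B -> C) -> (A=0 B=0 C=6)
  2. fill(B) -> (A=0 B=6 C=6)
Reached target in 2 moves.

Answer: 2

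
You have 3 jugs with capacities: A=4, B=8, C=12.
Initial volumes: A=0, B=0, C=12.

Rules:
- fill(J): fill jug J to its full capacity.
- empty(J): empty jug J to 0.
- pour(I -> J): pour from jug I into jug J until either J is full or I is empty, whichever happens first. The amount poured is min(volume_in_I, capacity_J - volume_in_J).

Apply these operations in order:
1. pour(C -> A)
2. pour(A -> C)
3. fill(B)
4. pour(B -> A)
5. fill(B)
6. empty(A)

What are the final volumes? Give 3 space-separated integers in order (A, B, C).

Answer: 0 8 12

Derivation:
Step 1: pour(C -> A) -> (A=4 B=0 C=8)
Step 2: pour(A -> C) -> (A=0 B=0 C=12)
Step 3: fill(B) -> (A=0 B=8 C=12)
Step 4: pour(B -> A) -> (A=4 B=4 C=12)
Step 5: fill(B) -> (A=4 B=8 C=12)
Step 6: empty(A) -> (A=0 B=8 C=12)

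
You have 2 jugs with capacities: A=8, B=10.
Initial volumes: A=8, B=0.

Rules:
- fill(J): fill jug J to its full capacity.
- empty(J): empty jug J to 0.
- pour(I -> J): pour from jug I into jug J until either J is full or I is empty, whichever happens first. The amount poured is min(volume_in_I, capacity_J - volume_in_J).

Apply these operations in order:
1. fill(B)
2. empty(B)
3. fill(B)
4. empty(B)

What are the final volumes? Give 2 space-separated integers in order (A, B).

Step 1: fill(B) -> (A=8 B=10)
Step 2: empty(B) -> (A=8 B=0)
Step 3: fill(B) -> (A=8 B=10)
Step 4: empty(B) -> (A=8 B=0)

Answer: 8 0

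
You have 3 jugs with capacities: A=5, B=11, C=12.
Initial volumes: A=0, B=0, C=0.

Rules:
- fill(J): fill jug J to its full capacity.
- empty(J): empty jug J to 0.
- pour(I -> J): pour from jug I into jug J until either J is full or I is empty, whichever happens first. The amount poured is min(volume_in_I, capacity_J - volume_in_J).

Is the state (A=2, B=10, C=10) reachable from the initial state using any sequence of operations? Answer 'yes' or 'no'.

Answer: no

Derivation:
BFS explored all 496 reachable states.
Reachable set includes: (0,0,0), (0,0,1), (0,0,2), (0,0,3), (0,0,4), (0,0,5), (0,0,6), (0,0,7), (0,0,8), (0,0,9), (0,0,10), (0,0,11) ...
Target (A=2, B=10, C=10) not in reachable set → no.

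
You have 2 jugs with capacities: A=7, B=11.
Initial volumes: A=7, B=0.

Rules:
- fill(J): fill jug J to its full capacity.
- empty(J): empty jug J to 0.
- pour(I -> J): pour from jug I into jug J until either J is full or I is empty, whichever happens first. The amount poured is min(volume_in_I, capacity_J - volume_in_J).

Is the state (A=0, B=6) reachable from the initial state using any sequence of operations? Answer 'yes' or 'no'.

Answer: yes

Derivation:
BFS from (A=7, B=0):
  1. pour(A -> B) -> (A=0 B=7)
  2. fill(A) -> (A=7 B=7)
  3. pour(A -> B) -> (A=3 B=11)
  4. empty(B) -> (A=3 B=0)
  5. pour(A -> B) -> (A=0 B=3)
  6. fill(A) -> (A=7 B=3)
  7. pour(A -> B) -> (A=0 B=10)
  8. fill(A) -> (A=7 B=10)
  9. pour(A -> B) -> (A=6 B=11)
  10. empty(B) -> (A=6 B=0)
  11. pour(A -> B) -> (A=0 B=6)
Target reached → yes.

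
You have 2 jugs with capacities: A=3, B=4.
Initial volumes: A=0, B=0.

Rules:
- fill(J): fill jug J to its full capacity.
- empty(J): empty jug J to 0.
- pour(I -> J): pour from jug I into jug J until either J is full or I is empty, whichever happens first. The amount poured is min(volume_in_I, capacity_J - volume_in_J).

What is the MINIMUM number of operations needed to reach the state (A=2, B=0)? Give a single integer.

Answer: 5

Derivation:
BFS from (A=0, B=0). One shortest path:
  1. fill(A) -> (A=3 B=0)
  2. pour(A -> B) -> (A=0 B=3)
  3. fill(A) -> (A=3 B=3)
  4. pour(A -> B) -> (A=2 B=4)
  5. empty(B) -> (A=2 B=0)
Reached target in 5 moves.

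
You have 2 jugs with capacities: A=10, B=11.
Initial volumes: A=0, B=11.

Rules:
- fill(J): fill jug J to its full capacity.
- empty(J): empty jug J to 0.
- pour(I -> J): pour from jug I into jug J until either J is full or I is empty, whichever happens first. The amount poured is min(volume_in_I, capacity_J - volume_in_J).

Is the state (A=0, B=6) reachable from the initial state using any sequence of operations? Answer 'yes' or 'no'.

Answer: yes

Derivation:
BFS from (A=0, B=11):
  1. fill(A) -> (A=10 B=11)
  2. empty(B) -> (A=10 B=0)
  3. pour(A -> B) -> (A=0 B=10)
  4. fill(A) -> (A=10 B=10)
  5. pour(A -> B) -> (A=9 B=11)
  6. empty(B) -> (A=9 B=0)
  7. pour(A -> B) -> (A=0 B=9)
  8. fill(A) -> (A=10 B=9)
  9. pour(A -> B) -> (A=8 B=11)
  10. empty(B) -> (A=8 B=0)
  11. pour(A -> B) -> (A=0 B=8)
  12. fill(A) -> (A=10 B=8)
  13. pour(A -> B) -> (A=7 B=11)
  14. empty(B) -> (A=7 B=0)
  15. pour(A -> B) -> (A=0 B=7)
  16. fill(A) -> (A=10 B=7)
  17. pour(A -> B) -> (A=6 B=11)
  18. empty(B) -> (A=6 B=0)
  19. pour(A -> B) -> (A=0 B=6)
Target reached → yes.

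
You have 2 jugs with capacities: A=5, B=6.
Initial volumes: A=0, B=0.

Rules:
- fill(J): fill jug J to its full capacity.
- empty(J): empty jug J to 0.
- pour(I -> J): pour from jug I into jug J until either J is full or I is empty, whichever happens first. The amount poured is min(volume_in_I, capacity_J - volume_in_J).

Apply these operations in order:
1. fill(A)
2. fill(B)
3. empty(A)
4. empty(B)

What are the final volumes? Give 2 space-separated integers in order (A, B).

Answer: 0 0

Derivation:
Step 1: fill(A) -> (A=5 B=0)
Step 2: fill(B) -> (A=5 B=6)
Step 3: empty(A) -> (A=0 B=6)
Step 4: empty(B) -> (A=0 B=0)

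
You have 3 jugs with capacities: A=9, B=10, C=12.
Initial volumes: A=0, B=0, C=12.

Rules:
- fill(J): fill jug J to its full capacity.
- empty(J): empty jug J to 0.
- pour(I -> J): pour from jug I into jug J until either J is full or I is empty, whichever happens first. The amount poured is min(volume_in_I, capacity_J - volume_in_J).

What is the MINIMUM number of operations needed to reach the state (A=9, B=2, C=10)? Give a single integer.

Answer: 5

Derivation:
BFS from (A=0, B=0, C=12). One shortest path:
  1. pour(C -> B) -> (A=0 B=10 C=2)
  2. pour(C -> A) -> (A=2 B=10 C=0)
  3. pour(B -> C) -> (A=2 B=0 C=10)
  4. pour(A -> B) -> (A=0 B=2 C=10)
  5. fill(A) -> (A=9 B=2 C=10)
Reached target in 5 moves.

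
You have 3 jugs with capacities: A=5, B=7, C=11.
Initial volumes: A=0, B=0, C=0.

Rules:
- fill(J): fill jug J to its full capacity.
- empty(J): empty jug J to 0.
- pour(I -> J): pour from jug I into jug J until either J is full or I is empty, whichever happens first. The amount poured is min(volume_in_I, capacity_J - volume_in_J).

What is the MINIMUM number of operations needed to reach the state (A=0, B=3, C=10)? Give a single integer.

Answer: 8

Derivation:
BFS from (A=0, B=0, C=0). One shortest path:
  1. fill(C) -> (A=0 B=0 C=11)
  2. pour(C -> B) -> (A=0 B=7 C=4)
  3. pour(C -> A) -> (A=4 B=7 C=0)
  4. pour(B -> C) -> (A=4 B=0 C=7)
  5. fill(B) -> (A=4 B=7 C=7)
  6. pour(B -> C) -> (A=4 B=3 C=11)
  7. pour(C -> A) -> (A=5 B=3 C=10)
  8. empty(A) -> (A=0 B=3 C=10)
Reached target in 8 moves.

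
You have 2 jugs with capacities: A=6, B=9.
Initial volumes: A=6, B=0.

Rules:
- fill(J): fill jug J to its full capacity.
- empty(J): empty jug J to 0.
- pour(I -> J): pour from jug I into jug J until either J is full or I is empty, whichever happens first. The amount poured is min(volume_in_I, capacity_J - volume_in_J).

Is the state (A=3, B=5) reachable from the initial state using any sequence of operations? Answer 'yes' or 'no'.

Answer: no

Derivation:
BFS explored all 10 reachable states.
Reachable set includes: (0,0), (0,3), (0,6), (0,9), (3,0), (3,9), (6,0), (6,3), (6,6), (6,9)
Target (A=3, B=5) not in reachable set → no.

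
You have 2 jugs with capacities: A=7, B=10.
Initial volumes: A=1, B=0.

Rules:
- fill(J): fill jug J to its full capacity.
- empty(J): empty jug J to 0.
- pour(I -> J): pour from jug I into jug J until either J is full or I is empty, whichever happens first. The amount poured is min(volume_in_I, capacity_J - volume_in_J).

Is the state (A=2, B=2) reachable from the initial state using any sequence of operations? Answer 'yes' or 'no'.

BFS explored all 34 reachable states.
Reachable set includes: (0,0), (0,1), (0,2), (0,3), (0,4), (0,5), (0,6), (0,7), (0,8), (0,9), (0,10), (1,0) ...
Target (A=2, B=2) not in reachable set → no.

Answer: no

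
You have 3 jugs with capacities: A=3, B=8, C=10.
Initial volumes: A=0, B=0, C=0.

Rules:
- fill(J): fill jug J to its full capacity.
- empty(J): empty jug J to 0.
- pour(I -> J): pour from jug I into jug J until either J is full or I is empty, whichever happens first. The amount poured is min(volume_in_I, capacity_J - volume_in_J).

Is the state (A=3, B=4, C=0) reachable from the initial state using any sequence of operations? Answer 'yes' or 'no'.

BFS from (A=0, B=0, C=0):
  1. fill(C) -> (A=0 B=0 C=10)
  2. pour(C -> A) -> (A=3 B=0 C=7)
  3. empty(A) -> (A=0 B=0 C=7)
  4. pour(C -> A) -> (A=3 B=0 C=4)
  5. pour(C -> B) -> (A=3 B=4 C=0)
Target reached → yes.

Answer: yes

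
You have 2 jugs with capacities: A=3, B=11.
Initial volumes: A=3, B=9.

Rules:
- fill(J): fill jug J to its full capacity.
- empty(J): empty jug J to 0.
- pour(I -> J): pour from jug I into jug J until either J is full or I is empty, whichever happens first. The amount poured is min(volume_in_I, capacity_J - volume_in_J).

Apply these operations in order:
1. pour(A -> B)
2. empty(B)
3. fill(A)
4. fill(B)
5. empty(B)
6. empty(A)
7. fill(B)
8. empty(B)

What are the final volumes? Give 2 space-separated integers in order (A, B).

Answer: 0 0

Derivation:
Step 1: pour(A -> B) -> (A=1 B=11)
Step 2: empty(B) -> (A=1 B=0)
Step 3: fill(A) -> (A=3 B=0)
Step 4: fill(B) -> (A=3 B=11)
Step 5: empty(B) -> (A=3 B=0)
Step 6: empty(A) -> (A=0 B=0)
Step 7: fill(B) -> (A=0 B=11)
Step 8: empty(B) -> (A=0 B=0)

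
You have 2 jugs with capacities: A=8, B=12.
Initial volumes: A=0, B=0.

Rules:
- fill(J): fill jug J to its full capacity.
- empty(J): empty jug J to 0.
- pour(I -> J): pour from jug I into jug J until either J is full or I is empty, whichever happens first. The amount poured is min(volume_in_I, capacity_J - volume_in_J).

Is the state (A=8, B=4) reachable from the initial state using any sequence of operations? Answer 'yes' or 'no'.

Answer: yes

Derivation:
BFS from (A=0, B=0):
  1. fill(B) -> (A=0 B=12)
  2. pour(B -> A) -> (A=8 B=4)
Target reached → yes.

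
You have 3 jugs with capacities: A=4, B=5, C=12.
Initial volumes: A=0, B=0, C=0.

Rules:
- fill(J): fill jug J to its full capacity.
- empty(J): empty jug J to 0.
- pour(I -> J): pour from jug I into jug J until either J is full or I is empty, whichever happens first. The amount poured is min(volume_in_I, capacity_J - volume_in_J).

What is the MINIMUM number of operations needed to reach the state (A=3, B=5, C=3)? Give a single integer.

BFS from (A=0, B=0, C=0). One shortest path:
  1. fill(A) -> (A=4 B=0 C=0)
  2. fill(C) -> (A=4 B=0 C=12)
  3. pour(A -> B) -> (A=0 B=4 C=12)
  4. pour(C -> A) -> (A=4 B=4 C=8)
  5. pour(A -> B) -> (A=3 B=5 C=8)
  6. empty(B) -> (A=3 B=0 C=8)
  7. pour(C -> B) -> (A=3 B=5 C=3)
Reached target in 7 moves.

Answer: 7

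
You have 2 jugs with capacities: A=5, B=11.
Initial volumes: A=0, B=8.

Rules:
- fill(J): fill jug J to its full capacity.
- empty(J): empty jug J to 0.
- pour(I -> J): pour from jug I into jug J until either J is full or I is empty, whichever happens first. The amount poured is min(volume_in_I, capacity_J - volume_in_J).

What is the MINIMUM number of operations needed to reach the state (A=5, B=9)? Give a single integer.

Answer: 5

Derivation:
BFS from (A=0, B=8). One shortest path:
  1. pour(B -> A) -> (A=5 B=3)
  2. empty(A) -> (A=0 B=3)
  3. pour(B -> A) -> (A=3 B=0)
  4. fill(B) -> (A=3 B=11)
  5. pour(B -> A) -> (A=5 B=9)
Reached target in 5 moves.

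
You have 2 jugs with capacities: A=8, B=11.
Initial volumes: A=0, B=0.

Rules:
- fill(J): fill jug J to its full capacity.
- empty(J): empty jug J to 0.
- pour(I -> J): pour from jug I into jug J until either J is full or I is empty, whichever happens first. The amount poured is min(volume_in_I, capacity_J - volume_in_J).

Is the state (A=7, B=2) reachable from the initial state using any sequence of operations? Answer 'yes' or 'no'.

Answer: no

Derivation:
BFS explored all 38 reachable states.
Reachable set includes: (0,0), (0,1), (0,2), (0,3), (0,4), (0,5), (0,6), (0,7), (0,8), (0,9), (0,10), (0,11) ...
Target (A=7, B=2) not in reachable set → no.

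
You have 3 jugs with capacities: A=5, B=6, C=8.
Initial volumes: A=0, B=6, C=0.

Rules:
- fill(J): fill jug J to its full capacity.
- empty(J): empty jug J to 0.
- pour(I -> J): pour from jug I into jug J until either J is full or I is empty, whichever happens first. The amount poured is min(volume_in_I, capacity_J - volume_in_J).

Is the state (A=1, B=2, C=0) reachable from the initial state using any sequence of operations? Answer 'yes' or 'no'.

BFS from (A=0, B=6, C=0):
  1. empty(B) -> (A=0 B=0 C=0)
  2. fill(C) -> (A=0 B=0 C=8)
  3. pour(C -> B) -> (A=0 B=6 C=2)
  4. pour(B -> A) -> (A=5 B=1 C=2)
  5. empty(A) -> (A=0 B=1 C=2)
  6. pour(B -> A) -> (A=1 B=0 C=2)
  7. pour(C -> B) -> (A=1 B=2 C=0)
Target reached → yes.

Answer: yes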